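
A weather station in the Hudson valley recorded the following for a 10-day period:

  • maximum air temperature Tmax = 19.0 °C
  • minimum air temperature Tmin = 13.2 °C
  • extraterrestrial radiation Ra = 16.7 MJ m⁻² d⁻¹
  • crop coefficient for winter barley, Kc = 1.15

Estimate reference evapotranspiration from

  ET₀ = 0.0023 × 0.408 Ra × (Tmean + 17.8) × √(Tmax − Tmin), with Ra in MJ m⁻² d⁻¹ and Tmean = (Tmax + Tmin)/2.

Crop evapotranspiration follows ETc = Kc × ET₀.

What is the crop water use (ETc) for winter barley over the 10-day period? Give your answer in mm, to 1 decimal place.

Tmean = (19.0 + 13.2)/2 = 16.10 °C
0.408 Ra = 0.408 × 16.7 = 6.8136 mm/d equivalent
ET₀ = 0.0023 × 6.8136 × (16.10 + 17.8) × √5.8 = 0.0023 × 6.8136 × 33.90 × 2.4083 = 1.2794 mm/d
ETc = Kc × ET₀ = 1.15 × 1.2794 = 1.4713 mm/d
Over 10 days: 1.4713 × 10 = 14.713 mm

14.7 mm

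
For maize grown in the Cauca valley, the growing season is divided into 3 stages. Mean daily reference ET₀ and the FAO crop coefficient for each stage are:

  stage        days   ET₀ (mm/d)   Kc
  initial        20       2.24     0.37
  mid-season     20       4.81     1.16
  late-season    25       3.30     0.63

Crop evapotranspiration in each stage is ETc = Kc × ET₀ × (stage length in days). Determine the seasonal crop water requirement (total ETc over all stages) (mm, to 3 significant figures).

initial: 0.37 × 2.24 × 20 = 16.58 mm
mid-season: 1.16 × 4.81 × 20 = 111.59 mm
late-season: 0.63 × 3.30 × 25 = 51.98 mm
Seasonal total = 180.15 mm

180 mm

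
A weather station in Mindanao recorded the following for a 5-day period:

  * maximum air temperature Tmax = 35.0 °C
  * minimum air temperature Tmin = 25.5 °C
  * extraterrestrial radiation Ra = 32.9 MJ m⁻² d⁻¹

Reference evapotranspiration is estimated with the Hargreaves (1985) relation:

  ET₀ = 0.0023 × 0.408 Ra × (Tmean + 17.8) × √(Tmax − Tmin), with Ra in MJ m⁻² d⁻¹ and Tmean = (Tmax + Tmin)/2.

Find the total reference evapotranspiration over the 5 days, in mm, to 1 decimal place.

Tmean = (35.0 + 25.5)/2 = 30.25 °C
0.408 Ra = 0.408 × 32.9 = 13.4232 mm/d equivalent
ET₀ = 0.0023 × 13.4232 × (30.25 + 17.8) × √9.5 = 0.0023 × 13.4232 × 48.05 × 3.0822 = 4.5723 mm/d
Over 5 days: 4.5723 × 5 = 22.862 mm

22.9 mm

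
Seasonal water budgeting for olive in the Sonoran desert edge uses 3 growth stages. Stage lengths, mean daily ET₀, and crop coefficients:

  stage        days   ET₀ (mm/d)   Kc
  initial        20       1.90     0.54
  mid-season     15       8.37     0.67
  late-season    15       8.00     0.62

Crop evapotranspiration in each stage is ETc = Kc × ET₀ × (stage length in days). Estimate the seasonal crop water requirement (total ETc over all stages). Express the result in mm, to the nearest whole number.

initial: 0.54 × 1.90 × 20 = 20.52 mm
mid-season: 0.67 × 8.37 × 15 = 84.12 mm
late-season: 0.62 × 8.00 × 15 = 74.40 mm
Seasonal total = 179.04 mm

179 mm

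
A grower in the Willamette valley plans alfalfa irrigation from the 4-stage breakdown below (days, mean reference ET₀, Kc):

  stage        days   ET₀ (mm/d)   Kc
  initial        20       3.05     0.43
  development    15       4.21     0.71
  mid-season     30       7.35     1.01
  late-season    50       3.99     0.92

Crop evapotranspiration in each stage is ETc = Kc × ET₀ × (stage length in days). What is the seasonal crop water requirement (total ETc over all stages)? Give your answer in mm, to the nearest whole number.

initial: 0.43 × 3.05 × 20 = 26.23 mm
development: 0.71 × 4.21 × 15 = 44.84 mm
mid-season: 1.01 × 7.35 × 30 = 222.71 mm
late-season: 0.92 × 3.99 × 50 = 183.54 mm
Seasonal total = 477.32 mm

477 mm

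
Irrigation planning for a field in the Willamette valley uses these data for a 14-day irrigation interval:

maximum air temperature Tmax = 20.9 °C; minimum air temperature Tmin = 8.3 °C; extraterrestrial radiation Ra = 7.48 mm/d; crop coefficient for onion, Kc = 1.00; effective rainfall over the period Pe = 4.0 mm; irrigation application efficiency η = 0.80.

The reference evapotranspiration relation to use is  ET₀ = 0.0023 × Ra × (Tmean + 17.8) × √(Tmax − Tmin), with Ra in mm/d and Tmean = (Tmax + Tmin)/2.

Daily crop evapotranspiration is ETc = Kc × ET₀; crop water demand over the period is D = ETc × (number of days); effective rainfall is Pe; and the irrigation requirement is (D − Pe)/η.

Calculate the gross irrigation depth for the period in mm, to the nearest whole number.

30 mm

Tmean = (20.9 + 8.3)/2 = 14.60 °C
ET₀ = 0.0023 × 7.48 × (14.60 + 17.8) × √12.6 = 0.0023 × 7.48 × 32.40 × 3.5496 = 1.9786 mm/d
ETc = Kc × ET₀ = 1.00 × 1.9786 = 1.9786 mm/d
Crop demand D = ETc × 14 d = 1.9786 × 14 = 27.700 mm
D − Pe = 27.700 − 4.0 = 23.700 mm
Gross irrigation = 23.700 / 0.80 = 29.625 mm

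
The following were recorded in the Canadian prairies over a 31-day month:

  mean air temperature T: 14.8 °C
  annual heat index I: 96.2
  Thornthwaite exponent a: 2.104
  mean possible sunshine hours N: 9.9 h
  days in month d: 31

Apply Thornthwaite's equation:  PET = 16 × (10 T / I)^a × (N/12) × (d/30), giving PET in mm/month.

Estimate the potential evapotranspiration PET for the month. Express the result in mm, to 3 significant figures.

10T/I = 10 × 14.8 / 96.2 = 1.5385
(10T/I)^a = 1.5385^2.104 = 2.4754
Uncorrected PET = 16 × 2.4754 = 39.606 mm
Correction = (N/12)(d/30) = (9.9/12)(31/30) = 0.8525
PET = 39.606 × 0.8525 = 33.764 mm/month

33.8 mm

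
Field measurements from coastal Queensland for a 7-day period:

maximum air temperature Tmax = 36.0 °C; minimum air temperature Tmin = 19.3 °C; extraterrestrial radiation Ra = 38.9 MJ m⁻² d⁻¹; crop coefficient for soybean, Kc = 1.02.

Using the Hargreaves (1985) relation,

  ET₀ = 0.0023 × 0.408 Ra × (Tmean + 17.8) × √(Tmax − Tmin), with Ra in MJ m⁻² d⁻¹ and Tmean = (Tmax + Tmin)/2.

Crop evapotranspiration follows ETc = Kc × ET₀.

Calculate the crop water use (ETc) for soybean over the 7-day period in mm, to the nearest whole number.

48 mm

Tmean = (36.0 + 19.3)/2 = 27.65 °C
0.408 Ra = 0.408 × 38.9 = 15.8712 mm/d equivalent
ET₀ = 0.0023 × 15.8712 × (27.65 + 17.8) × √16.7 = 0.0023 × 15.8712 × 45.45 × 4.0866 = 6.7801 mm/d
ETc = Kc × ET₀ = 1.02 × 6.7801 = 6.9157 mm/d
Over 7 days: 6.9157 × 7 = 48.410 mm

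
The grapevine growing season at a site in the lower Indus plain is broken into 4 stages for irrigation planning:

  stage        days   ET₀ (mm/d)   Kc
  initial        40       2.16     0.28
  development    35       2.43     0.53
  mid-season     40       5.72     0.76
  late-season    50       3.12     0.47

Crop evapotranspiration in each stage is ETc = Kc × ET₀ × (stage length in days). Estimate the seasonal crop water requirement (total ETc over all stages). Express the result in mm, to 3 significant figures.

316 mm

initial: 0.28 × 2.16 × 40 = 24.19 mm
development: 0.53 × 2.43 × 35 = 45.08 mm
mid-season: 0.76 × 5.72 × 40 = 173.89 mm
late-season: 0.47 × 3.12 × 50 = 73.32 mm
Seasonal total = 316.48 mm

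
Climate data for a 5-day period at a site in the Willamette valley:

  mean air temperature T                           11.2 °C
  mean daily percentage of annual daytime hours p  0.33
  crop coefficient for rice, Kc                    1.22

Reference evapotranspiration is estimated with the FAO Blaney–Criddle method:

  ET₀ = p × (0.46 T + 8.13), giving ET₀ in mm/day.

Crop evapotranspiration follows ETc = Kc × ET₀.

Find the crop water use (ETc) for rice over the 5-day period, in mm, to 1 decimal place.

26.7 mm

ET₀ = 0.33 × (0.46 × 11.2 + 8.13) = 0.33 × 13.282 = 4.3831 mm/d
ETc = Kc × ET₀ = 1.22 × 4.3831 = 5.3474 mm/d
Over 5 days: 5.3474 × 5 = 26.737 mm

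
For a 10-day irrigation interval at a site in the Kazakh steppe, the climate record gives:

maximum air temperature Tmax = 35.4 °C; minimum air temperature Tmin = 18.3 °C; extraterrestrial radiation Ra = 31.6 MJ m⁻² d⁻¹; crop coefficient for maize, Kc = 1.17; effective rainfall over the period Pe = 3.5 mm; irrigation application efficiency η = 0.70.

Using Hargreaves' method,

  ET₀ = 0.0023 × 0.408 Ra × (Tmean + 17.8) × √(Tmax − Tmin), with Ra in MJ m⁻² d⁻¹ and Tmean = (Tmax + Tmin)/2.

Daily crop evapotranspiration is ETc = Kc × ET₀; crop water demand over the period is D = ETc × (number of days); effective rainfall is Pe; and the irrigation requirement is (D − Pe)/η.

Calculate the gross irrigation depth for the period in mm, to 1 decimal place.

Tmean = (35.4 + 18.3)/2 = 26.85 °C
0.408 Ra = 0.408 × 31.6 = 12.8928 mm/d equivalent
ET₀ = 0.0023 × 12.8928 × (26.85 + 17.8) × √17.1 = 0.0023 × 12.8928 × 44.65 × 4.1352 = 5.4751 mm/d
ETc = Kc × ET₀ = 1.17 × 5.4751 = 6.4059 mm/d
Crop demand D = ETc × 10 d = 6.4059 × 10 = 64.059 mm
D − Pe = 64.059 − 3.5 = 60.559 mm
Gross irrigation = 60.559 / 0.70 = 86.513 mm

86.5 mm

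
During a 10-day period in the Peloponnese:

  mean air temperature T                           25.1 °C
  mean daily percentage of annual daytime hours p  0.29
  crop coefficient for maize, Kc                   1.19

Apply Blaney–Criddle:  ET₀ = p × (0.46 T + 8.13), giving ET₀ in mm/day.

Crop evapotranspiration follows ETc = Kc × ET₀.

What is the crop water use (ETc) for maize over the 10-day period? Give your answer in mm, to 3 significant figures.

67.9 mm

ET₀ = 0.29 × (0.46 × 25.1 + 8.13) = 0.29 × 19.676 = 5.7060 mm/d
ETc = Kc × ET₀ = 1.19 × 5.7060 = 6.7901 mm/d
Over 10 days: 6.7901 × 10 = 67.901 mm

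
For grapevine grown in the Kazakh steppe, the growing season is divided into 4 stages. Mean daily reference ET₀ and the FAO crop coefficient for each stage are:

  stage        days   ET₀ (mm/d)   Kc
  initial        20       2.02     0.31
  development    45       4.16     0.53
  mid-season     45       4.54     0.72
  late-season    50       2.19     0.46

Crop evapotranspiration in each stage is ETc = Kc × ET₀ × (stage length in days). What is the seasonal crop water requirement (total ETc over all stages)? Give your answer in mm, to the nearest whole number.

309 mm

initial: 0.31 × 2.02 × 20 = 12.52 mm
development: 0.53 × 4.16 × 45 = 99.22 mm
mid-season: 0.72 × 4.54 × 45 = 147.10 mm
late-season: 0.46 × 2.19 × 50 = 50.37 mm
Seasonal total = 309.21 mm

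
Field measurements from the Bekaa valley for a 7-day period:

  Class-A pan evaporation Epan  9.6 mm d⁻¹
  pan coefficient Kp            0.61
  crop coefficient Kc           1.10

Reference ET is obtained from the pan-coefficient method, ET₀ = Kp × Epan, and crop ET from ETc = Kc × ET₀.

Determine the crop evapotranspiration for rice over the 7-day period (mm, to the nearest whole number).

ET₀ = 0.61 × 9.6 = 5.8560 mm/d
ETc = Kc × ET₀ = 1.10 × 5.8560 = 6.4416 mm/d
Over 7 days: 6.4416 × 7 = 45.091 mm

45 mm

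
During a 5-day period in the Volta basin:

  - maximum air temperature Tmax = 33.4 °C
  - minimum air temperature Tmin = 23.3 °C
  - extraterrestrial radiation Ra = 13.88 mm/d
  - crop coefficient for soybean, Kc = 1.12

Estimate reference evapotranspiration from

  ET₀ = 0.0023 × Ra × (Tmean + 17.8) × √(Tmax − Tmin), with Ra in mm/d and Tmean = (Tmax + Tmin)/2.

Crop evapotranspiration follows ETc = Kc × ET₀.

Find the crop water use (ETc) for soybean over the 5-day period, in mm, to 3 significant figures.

26.2 mm

Tmean = (33.4 + 23.3)/2 = 28.35 °C
ET₀ = 0.0023 × 13.88 × (28.35 + 17.8) × √10.1 = 0.0023 × 13.88 × 46.15 × 3.1780 = 4.6821 mm/d
ETc = Kc × ET₀ = 1.12 × 4.6821 = 5.2440 mm/d
Over 5 days: 5.2440 × 5 = 26.220 mm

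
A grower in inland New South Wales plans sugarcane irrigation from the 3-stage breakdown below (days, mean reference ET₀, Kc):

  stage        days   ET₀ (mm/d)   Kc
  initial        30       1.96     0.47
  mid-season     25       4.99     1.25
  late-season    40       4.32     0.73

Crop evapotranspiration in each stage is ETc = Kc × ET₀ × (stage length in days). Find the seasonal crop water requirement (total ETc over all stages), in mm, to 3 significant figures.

310 mm

initial: 0.47 × 1.96 × 30 = 27.64 mm
mid-season: 1.25 × 4.99 × 25 = 155.94 mm
late-season: 0.73 × 4.32 × 40 = 126.14 mm
Seasonal total = 309.72 mm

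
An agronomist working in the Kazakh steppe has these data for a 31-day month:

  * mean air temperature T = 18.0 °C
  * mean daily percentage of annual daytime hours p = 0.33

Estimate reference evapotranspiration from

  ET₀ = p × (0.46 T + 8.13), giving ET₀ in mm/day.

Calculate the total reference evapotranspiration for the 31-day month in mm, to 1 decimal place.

167.9 mm

ET₀ = 0.33 × (0.46 × 18.0 + 8.13) = 0.33 × 16.410 = 5.4153 mm/d
Monthly total = 5.4153 × 31 = 167.874 mm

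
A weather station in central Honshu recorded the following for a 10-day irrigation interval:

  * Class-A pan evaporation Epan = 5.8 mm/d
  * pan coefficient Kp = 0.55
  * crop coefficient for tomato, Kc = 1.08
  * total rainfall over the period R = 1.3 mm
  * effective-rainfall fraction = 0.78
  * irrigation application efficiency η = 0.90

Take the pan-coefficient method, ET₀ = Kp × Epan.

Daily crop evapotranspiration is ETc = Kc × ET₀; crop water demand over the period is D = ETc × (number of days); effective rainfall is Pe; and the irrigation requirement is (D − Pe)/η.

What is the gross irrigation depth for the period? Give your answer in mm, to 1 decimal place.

37.2 mm

ET₀ = 0.55 × 5.8 = 3.1900 mm/d
ETc = Kc × ET₀ = 1.08 × 3.1900 = 3.4452 mm/d
Crop demand D = ETc × 10 d = 3.4452 × 10 = 34.452 mm
Pe = 0.78 × 1.3 = 1.014 mm
D − Pe = 34.452 − 1.014 = 33.438 mm
Gross irrigation = 33.438 / 0.90 = 37.153 mm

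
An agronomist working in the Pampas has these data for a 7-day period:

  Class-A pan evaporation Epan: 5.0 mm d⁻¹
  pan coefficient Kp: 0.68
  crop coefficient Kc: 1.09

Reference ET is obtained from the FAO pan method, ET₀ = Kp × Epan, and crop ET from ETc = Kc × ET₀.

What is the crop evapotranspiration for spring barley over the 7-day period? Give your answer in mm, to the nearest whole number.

26 mm

ET₀ = 0.68 × 5.0 = 3.4000 mm/d
ETc = Kc × ET₀ = 1.09 × 3.4000 = 3.7060 mm/d
Over 7 days: 3.7060 × 7 = 25.942 mm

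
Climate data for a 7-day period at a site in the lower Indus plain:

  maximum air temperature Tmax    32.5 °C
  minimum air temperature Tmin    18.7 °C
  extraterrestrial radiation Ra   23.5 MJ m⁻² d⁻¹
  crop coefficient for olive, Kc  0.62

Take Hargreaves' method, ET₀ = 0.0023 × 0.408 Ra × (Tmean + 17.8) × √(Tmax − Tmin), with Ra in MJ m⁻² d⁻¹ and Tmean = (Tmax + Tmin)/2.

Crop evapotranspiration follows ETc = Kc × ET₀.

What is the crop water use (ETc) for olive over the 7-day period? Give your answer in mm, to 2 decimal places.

Tmean = (32.5 + 18.7)/2 = 25.60 °C
0.408 Ra = 0.408 × 23.5 = 9.5880 mm/d equivalent
ET₀ = 0.0023 × 9.5880 × (25.60 + 17.8) × √13.8 = 0.0023 × 9.5880 × 43.40 × 3.7148 = 3.5553 mm/d
ETc = Kc × ET₀ = 0.62 × 3.5553 = 2.2043 mm/d
Over 7 days: 2.2043 × 7 = 15.430 mm

15.43 mm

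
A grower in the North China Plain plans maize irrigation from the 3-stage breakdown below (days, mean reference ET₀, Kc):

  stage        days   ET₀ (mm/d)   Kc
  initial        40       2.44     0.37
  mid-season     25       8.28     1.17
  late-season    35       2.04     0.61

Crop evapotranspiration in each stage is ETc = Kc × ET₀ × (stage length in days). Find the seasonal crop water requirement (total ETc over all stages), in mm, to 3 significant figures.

322 mm

initial: 0.37 × 2.44 × 40 = 36.11 mm
mid-season: 1.17 × 8.28 × 25 = 242.19 mm
late-season: 0.61 × 2.04 × 35 = 43.55 mm
Seasonal total = 321.85 mm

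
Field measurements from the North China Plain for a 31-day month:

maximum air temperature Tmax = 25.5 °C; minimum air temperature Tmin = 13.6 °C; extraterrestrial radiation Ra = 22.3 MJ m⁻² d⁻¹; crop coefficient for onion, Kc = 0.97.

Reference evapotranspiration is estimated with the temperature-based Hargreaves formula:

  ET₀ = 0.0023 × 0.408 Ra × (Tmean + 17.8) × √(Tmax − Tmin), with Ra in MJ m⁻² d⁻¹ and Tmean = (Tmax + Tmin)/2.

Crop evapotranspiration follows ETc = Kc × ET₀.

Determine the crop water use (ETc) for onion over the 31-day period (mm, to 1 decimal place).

Tmean = (25.5 + 13.6)/2 = 19.55 °C
0.408 Ra = 0.408 × 22.3 = 9.0984 mm/d equivalent
ET₀ = 0.0023 × 9.0984 × (19.55 + 17.8) × √11.9 = 0.0023 × 9.0984 × 37.35 × 3.4496 = 2.6962 mm/d
ETc = Kc × ET₀ = 0.97 × 2.6962 = 2.6153 mm/d
Over 31 days: 2.6153 × 31 = 81.074 mm

81.1 mm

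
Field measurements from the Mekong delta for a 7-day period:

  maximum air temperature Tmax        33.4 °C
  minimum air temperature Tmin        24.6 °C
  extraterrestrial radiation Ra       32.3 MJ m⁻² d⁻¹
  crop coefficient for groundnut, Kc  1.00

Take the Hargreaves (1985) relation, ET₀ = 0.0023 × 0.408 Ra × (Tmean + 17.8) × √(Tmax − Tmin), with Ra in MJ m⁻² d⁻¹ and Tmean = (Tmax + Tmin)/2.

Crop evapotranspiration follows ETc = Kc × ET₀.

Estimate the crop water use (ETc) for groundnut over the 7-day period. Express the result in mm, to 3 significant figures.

29.5 mm

Tmean = (33.4 + 24.6)/2 = 29.00 °C
0.408 Ra = 0.408 × 32.3 = 13.1784 mm/d equivalent
ET₀ = 0.0023 × 13.1784 × (29.00 + 17.8) × √8.8 = 0.0023 × 13.1784 × 46.80 × 2.9665 = 4.2080 mm/d
ETc = Kc × ET₀ = 1.00 × 4.2080 = 4.2080 mm/d
Over 7 days: 4.2080 × 7 = 29.456 mm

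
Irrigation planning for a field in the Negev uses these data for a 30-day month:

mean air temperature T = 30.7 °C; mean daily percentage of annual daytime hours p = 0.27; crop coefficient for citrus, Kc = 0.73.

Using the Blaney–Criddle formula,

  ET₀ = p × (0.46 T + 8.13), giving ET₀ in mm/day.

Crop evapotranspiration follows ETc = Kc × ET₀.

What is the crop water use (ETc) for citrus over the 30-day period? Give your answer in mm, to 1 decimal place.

131.6 mm

ET₀ = 0.27 × (0.46 × 30.7 + 8.13) = 0.27 × 22.252 = 6.0080 mm/d
ETc = Kc × ET₀ = 0.73 × 6.0080 = 4.3858 mm/d
Over 30 days: 4.3858 × 30 = 131.574 mm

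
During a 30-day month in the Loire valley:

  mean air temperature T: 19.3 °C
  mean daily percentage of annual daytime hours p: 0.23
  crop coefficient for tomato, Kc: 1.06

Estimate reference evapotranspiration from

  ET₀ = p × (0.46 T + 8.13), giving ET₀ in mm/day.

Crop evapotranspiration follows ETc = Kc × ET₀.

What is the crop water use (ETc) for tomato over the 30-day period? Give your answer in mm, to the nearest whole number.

124 mm

ET₀ = 0.23 × (0.46 × 19.3 + 8.13) = 0.23 × 17.008 = 3.9118 mm/d
ETc = Kc × ET₀ = 1.06 × 3.9118 = 4.1465 mm/d
Over 30 days: 4.1465 × 30 = 124.395 mm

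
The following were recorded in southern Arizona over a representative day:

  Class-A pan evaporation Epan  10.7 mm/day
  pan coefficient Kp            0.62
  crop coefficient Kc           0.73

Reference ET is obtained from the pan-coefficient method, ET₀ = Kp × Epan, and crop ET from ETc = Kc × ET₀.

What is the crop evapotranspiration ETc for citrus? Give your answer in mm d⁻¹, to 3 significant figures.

ET₀ = 0.62 × 10.7 = 6.6340 mm/d
ETc = Kc × ET₀ = 0.73 × 6.6340 = 4.8428 mm/d

4.84 mm d⁻¹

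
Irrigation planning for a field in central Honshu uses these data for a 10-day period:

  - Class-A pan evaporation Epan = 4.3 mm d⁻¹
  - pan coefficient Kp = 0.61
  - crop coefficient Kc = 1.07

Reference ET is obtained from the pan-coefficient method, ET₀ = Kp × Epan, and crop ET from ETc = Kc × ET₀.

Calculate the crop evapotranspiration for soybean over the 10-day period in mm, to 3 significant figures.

ET₀ = 0.61 × 4.3 = 2.6230 mm/d
ETc = Kc × ET₀ = 1.07 × 2.6230 = 2.8066 mm/d
Over 10 days: 2.8066 × 10 = 28.066 mm

28.1 mm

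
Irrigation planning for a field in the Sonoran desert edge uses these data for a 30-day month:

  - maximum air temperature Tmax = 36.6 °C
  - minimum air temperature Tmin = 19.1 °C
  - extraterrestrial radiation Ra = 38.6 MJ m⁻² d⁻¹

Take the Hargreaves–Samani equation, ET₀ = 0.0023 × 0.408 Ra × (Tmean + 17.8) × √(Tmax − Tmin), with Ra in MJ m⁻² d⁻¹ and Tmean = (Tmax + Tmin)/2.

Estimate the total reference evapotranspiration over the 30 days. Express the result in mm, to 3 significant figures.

208 mm

Tmean = (36.6 + 19.1)/2 = 27.85 °C
0.408 Ra = 0.408 × 38.6 = 15.7488 mm/d equivalent
ET₀ = 0.0023 × 15.7488 × (27.85 + 17.8) × √17.5 = 0.0023 × 15.7488 × 45.65 × 4.1833 = 6.9173 mm/d
Over 30 days: 6.9173 × 30 = 207.519 mm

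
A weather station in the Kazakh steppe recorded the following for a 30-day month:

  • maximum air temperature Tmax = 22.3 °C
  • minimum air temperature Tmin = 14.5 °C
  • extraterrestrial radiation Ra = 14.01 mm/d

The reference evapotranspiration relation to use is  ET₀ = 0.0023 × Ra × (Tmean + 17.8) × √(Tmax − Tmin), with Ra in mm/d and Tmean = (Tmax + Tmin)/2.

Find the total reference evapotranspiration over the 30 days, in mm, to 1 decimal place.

97.7 mm

Tmean = (22.3 + 14.5)/2 = 18.40 °C
ET₀ = 0.0023 × 14.01 × (18.40 + 17.8) × √7.8 = 0.0023 × 14.01 × 36.20 × 2.7928 = 3.2577 mm/d
Over 30 days: 3.2577 × 30 = 97.731 mm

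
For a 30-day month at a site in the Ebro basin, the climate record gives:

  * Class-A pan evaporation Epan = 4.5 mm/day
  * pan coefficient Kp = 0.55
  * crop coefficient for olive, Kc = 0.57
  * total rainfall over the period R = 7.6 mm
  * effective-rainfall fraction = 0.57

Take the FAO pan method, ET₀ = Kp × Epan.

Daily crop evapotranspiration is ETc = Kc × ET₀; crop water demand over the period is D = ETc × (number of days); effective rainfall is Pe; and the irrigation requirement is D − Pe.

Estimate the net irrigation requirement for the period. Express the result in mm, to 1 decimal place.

ET₀ = 0.55 × 4.5 = 2.4750 mm/d
ETc = Kc × ET₀ = 0.57 × 2.4750 = 1.4108 mm/d
Crop demand D = ETc × 30 d = 1.4108 × 30 = 42.324 mm
Pe = 0.57 × 7.6 = 4.332 mm
D − Pe = 42.324 − 4.332 = 37.992 mm

38.0 mm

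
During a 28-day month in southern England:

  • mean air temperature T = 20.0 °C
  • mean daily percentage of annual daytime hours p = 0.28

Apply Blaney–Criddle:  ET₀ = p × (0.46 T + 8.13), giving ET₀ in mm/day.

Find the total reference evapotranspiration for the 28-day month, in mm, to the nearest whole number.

ET₀ = 0.28 × (0.46 × 20.0 + 8.13) = 0.28 × 17.330 = 4.8524 mm/d
Monthly total = 4.8524 × 28 = 135.867 mm

136 mm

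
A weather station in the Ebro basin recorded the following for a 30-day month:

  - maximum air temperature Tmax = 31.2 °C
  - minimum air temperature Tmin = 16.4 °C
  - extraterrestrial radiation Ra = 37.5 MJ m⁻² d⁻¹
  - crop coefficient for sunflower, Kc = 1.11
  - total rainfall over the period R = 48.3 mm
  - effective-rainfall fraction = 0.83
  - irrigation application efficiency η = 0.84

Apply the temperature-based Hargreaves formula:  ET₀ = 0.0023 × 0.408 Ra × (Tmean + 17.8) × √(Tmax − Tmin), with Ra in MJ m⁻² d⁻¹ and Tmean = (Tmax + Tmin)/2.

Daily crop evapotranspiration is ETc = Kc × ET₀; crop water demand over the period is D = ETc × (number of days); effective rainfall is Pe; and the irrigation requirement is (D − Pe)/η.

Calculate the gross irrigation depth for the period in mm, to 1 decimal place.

175.5 mm

Tmean = (31.2 + 16.4)/2 = 23.80 °C
0.408 Ra = 0.408 × 37.5 = 15.3000 mm/d equivalent
ET₀ = 0.0023 × 15.3000 × (23.80 + 17.8) × √14.8 = 0.0023 × 15.3000 × 41.60 × 3.8471 = 5.6318 mm/d
ETc = Kc × ET₀ = 1.11 × 5.6318 = 6.2513 mm/d
Crop demand D = ETc × 30 d = 6.2513 × 30 = 187.539 mm
Pe = 0.83 × 48.3 = 40.089 mm
D − Pe = 187.539 − 40.089 = 147.450 mm
Gross irrigation = 147.450 / 0.84 = 175.536 mm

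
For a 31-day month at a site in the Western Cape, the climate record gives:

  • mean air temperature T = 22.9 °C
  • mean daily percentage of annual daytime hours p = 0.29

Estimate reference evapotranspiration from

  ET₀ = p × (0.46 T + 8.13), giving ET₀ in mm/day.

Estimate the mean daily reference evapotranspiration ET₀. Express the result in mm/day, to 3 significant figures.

ET₀ = 0.29 × (0.46 × 22.9 + 8.13) = 0.29 × 18.664 = 5.4126 mm/d

5.41 mm/day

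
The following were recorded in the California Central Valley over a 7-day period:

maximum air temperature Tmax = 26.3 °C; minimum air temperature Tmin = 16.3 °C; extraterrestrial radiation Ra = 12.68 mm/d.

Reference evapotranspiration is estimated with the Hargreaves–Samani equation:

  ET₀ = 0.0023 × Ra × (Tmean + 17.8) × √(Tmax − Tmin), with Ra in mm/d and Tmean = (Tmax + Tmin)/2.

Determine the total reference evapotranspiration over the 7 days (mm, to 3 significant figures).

Tmean = (26.3 + 16.3)/2 = 21.30 °C
ET₀ = 0.0023 × 12.68 × (21.30 + 17.8) × √10.0 = 0.0023 × 12.68 × 39.10 × 3.1623 = 3.6060 mm/d
Over 7 days: 3.6060 × 7 = 25.242 mm

25.2 mm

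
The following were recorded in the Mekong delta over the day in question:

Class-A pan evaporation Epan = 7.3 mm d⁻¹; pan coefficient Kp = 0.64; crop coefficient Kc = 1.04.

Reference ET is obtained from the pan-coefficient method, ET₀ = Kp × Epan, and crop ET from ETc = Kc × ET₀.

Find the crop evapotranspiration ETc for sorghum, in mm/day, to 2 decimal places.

ET₀ = 0.64 × 7.3 = 4.6720 mm/d
ETc = Kc × ET₀ = 1.04 × 4.6720 = 4.8589 mm/d

4.86 mm/day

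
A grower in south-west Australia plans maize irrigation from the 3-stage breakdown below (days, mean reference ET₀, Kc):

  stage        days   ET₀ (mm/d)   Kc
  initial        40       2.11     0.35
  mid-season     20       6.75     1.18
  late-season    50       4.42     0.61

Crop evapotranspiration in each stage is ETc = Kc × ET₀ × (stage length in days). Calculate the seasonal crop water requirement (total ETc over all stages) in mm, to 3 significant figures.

initial: 0.35 × 2.11 × 40 = 29.54 mm
mid-season: 1.18 × 6.75 × 20 = 159.30 mm
late-season: 0.61 × 4.42 × 50 = 134.81 mm
Seasonal total = 323.65 mm

324 mm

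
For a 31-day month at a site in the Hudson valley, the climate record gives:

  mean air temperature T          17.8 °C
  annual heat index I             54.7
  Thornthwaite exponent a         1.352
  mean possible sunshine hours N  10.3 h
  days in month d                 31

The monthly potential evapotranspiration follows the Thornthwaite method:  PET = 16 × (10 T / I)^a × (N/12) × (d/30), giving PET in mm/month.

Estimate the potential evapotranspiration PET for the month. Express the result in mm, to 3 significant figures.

10T/I = 10 × 17.8 / 54.7 = 3.2541
(10T/I)^a = 3.2541^1.352 = 4.9295
Uncorrected PET = 16 × 4.9295 = 78.872 mm
Correction = (N/12)(d/30) = (10.3/12)(31/30) = 0.8869
PET = 78.872 × 0.8869 = 69.952 mm/month

70.0 mm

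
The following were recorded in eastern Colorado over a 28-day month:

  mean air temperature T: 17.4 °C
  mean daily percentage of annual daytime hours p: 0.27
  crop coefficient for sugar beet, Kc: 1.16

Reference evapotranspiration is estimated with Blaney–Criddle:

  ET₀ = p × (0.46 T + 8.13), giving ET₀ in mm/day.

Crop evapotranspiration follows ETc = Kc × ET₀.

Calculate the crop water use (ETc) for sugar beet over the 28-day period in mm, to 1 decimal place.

141.5 mm

ET₀ = 0.27 × (0.46 × 17.4 + 8.13) = 0.27 × 16.134 = 4.3562 mm/d
ETc = Kc × ET₀ = 1.16 × 4.3562 = 5.0532 mm/d
Over 28 days: 5.0532 × 28 = 141.490 mm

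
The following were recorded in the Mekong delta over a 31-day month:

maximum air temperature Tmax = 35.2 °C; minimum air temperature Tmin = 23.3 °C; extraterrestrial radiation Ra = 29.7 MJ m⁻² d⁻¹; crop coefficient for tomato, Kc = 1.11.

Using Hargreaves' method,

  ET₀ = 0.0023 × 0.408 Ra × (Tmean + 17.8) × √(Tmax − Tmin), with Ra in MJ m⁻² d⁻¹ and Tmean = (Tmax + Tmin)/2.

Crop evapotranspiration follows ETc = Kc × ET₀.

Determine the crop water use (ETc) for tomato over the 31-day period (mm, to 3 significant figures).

156 mm

Tmean = (35.2 + 23.3)/2 = 29.25 °C
0.408 Ra = 0.408 × 29.7 = 12.1176 mm/d equivalent
ET₀ = 0.0023 × 12.1176 × (29.25 + 17.8) × √11.9 = 0.0023 × 12.1176 × 47.05 × 3.4496 = 4.5235 mm/d
ETc = Kc × ET₀ = 1.11 × 4.5235 = 5.0211 mm/d
Over 31 days: 5.0211 × 31 = 155.654 mm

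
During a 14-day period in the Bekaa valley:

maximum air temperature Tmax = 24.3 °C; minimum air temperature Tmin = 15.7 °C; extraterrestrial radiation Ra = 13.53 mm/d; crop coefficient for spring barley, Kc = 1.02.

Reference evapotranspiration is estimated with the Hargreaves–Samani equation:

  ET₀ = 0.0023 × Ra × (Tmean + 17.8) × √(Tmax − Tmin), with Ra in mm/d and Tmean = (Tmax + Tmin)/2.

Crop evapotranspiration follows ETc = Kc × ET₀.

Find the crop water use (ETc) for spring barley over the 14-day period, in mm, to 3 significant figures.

Tmean = (24.3 + 15.7)/2 = 20.00 °C
ET₀ = 0.0023 × 13.53 × (20.00 + 17.8) × √8.6 = 0.0023 × 13.53 × 37.80 × 2.9326 = 3.4496 mm/d
ETc = Kc × ET₀ = 1.02 × 3.4496 = 3.5186 mm/d
Over 14 days: 3.5186 × 14 = 49.260 mm

49.3 mm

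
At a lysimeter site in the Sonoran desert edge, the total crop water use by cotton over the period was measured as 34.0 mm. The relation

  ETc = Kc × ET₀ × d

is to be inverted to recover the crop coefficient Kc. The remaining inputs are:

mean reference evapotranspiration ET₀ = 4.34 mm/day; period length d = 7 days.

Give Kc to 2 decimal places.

1.12

ETc = Kc × ET₀ × d  ⇒  Kc = ETc / (ET₀ × d)
Kc = 34.0 / (4.34 × 7) = 34.0 / 30.38 = 1.1192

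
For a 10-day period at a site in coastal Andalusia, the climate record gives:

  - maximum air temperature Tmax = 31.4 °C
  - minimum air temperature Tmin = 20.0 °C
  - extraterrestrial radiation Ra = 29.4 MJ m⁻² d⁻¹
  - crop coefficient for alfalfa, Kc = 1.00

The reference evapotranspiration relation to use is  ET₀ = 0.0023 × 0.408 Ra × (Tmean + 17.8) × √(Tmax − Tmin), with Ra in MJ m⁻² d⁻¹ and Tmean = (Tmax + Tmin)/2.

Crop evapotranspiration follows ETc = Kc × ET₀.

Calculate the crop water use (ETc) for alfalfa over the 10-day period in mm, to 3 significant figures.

Tmean = (31.4 + 20.0)/2 = 25.70 °C
0.408 Ra = 0.408 × 29.4 = 11.9952 mm/d equivalent
ET₀ = 0.0023 × 11.9952 × (25.70 + 17.8) × √11.4 = 0.0023 × 11.9952 × 43.50 × 3.3764 = 4.0521 mm/d
ETc = Kc × ET₀ = 1.00 × 4.0521 = 4.0521 mm/d
Over 10 days: 4.0521 × 10 = 40.521 mm

40.5 mm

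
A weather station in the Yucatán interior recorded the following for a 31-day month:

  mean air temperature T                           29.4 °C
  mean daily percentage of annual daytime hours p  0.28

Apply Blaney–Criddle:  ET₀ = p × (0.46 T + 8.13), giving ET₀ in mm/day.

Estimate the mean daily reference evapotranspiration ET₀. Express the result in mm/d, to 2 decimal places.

6.06 mm/d

ET₀ = 0.28 × (0.46 × 29.4 + 8.13) = 0.28 × 21.654 = 6.0631 mm/d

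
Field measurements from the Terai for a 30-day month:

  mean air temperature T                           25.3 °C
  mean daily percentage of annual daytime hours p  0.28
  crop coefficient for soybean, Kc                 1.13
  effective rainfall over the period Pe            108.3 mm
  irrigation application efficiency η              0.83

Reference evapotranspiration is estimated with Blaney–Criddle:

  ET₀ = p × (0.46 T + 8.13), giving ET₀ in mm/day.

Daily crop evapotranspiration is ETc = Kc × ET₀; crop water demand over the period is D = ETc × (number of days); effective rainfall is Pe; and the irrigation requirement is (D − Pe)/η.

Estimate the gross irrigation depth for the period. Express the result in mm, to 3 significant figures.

ET₀ = 0.28 × (0.46 × 25.3 + 8.13) = 0.28 × 19.768 = 5.5350 mm/d
ETc = Kc × ET₀ = 1.13 × 5.5350 = 6.2546 mm/d
Crop demand D = ETc × 30 d = 6.2546 × 30 = 187.638 mm
D − Pe = 187.638 − 108.3 = 79.338 mm
Gross irrigation = 79.338 / 0.83 = 95.588 mm

95.6 mm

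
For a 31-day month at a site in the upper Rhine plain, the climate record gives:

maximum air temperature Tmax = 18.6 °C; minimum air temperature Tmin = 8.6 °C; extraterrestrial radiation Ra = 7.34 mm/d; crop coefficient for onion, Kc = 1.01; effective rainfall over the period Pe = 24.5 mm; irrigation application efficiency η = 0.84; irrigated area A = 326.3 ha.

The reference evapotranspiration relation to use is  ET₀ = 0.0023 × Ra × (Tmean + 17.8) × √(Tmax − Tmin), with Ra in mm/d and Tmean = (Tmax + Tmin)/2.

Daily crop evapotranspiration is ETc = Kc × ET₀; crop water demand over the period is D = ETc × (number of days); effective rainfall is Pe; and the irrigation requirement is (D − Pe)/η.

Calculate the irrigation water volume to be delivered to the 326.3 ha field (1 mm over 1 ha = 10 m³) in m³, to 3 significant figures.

109000 m³

Tmean = (18.6 + 8.6)/2 = 13.60 °C
ET₀ = 0.0023 × 7.34 × (13.60 + 17.8) × √10.0 = 0.0023 × 7.34 × 31.40 × 3.1623 = 1.6763 mm/d
ETc = Kc × ET₀ = 1.01 × 1.6763 = 1.6931 mm/d
Crop demand D = ETc × 31 d = 1.6931 × 31 = 52.486 mm
D − Pe = 52.486 − 24.5 = 27.986 mm
Gross irrigation = 27.986 / 0.84 = 33.317 mm
Volume = 33.317 mm × 326.3 ha × 10 = 108713.4 m³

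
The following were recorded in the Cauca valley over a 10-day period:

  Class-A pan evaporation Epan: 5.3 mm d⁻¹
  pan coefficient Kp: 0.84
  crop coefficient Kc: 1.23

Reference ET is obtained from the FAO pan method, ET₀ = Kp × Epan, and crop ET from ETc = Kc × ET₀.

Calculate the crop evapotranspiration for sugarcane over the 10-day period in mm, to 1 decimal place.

ET₀ = 0.84 × 5.3 = 4.4520 mm/d
ETc = Kc × ET₀ = 1.23 × 4.4520 = 5.4760 mm/d
Over 10 days: 5.4760 × 10 = 54.760 mm

54.8 mm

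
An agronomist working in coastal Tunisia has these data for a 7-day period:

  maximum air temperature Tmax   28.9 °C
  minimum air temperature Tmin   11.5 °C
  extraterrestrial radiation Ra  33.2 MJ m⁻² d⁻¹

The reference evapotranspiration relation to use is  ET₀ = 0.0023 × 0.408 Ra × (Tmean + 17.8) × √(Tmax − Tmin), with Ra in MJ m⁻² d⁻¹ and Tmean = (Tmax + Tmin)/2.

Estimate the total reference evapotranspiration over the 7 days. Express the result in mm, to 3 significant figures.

Tmean = (28.9 + 11.5)/2 = 20.20 °C
0.408 Ra = 0.408 × 33.2 = 13.5456 mm/d equivalent
ET₀ = 0.0023 × 13.5456 × (20.20 + 17.8) × √17.4 = 0.0023 × 13.5456 × 38.00 × 4.1713 = 4.9383 mm/d
Over 7 days: 4.9383 × 7 = 34.568 mm

34.6 mm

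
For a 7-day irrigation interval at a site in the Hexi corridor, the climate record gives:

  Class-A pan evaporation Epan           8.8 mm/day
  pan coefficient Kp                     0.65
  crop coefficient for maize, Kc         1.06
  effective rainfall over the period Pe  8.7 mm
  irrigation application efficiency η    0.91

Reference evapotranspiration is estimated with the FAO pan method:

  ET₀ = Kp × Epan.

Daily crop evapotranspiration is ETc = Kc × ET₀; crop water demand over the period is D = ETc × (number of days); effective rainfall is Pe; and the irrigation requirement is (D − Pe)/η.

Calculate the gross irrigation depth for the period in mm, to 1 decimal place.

ET₀ = 0.65 × 8.8 = 5.7200 mm/d
ETc = Kc × ET₀ = 1.06 × 5.7200 = 6.0632 mm/d
Crop demand D = ETc × 7 d = 6.0632 × 7 = 42.442 mm
D − Pe = 42.442 − 8.7 = 33.742 mm
Gross irrigation = 33.742 / 0.91 = 37.079 mm

37.1 mm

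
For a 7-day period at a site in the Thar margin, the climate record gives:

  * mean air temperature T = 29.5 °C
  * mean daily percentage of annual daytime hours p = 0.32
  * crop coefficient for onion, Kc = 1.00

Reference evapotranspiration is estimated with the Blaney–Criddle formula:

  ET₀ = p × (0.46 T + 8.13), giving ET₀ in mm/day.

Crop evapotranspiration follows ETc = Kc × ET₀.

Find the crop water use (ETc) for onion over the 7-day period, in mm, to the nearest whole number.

ET₀ = 0.32 × (0.46 × 29.5 + 8.13) = 0.32 × 21.700 = 6.9440 mm/d
ETc = Kc × ET₀ = 1.00 × 6.9440 = 6.9440 mm/d
Over 7 days: 6.9440 × 7 = 48.608 mm

49 mm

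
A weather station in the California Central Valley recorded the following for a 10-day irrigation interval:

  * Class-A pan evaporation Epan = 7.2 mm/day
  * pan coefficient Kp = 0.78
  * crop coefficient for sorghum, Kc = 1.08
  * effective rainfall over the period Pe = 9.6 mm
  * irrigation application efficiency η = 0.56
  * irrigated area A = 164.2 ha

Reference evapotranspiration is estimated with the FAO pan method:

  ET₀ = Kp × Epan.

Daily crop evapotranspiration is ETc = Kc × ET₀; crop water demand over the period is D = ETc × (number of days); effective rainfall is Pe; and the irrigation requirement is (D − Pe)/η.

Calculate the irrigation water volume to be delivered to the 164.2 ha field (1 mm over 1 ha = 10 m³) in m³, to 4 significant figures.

ET₀ = 0.78 × 7.2 = 5.6160 mm/d
ETc = Kc × ET₀ = 1.08 × 5.6160 = 6.0653 mm/d
Crop demand D = ETc × 10 d = 6.0653 × 10 = 60.653 mm
D − Pe = 60.653 − 9.6 = 51.053 mm
Gross irrigation = 51.053 / 0.56 = 91.166 mm
Volume = 91.166 mm × 164.2 ha × 10 = 149694.6 m³

149700 m³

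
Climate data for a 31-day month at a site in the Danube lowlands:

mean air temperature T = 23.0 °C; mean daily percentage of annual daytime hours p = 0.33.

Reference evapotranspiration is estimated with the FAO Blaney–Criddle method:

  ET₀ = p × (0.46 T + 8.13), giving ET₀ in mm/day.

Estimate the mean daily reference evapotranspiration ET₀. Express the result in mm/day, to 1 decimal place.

6.2 mm/day

ET₀ = 0.33 × (0.46 × 23.0 + 8.13) = 0.33 × 18.710 = 6.1743 mm/d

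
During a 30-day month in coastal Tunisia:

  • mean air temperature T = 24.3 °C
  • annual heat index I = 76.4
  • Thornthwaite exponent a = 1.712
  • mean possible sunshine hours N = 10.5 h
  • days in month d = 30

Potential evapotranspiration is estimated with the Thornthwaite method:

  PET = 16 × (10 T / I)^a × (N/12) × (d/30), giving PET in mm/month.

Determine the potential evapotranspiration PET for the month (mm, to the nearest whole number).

101 mm

10T/I = 10 × 24.3 / 76.4 = 3.1806
(10T/I)^a = 3.1806^1.712 = 7.2493
Uncorrected PET = 16 × 7.2493 = 115.989 mm
Correction = (N/12)(d/30) = (10.5/12)(30/30) = 0.8750
PET = 115.989 × 0.8750 = 101.490 mm/month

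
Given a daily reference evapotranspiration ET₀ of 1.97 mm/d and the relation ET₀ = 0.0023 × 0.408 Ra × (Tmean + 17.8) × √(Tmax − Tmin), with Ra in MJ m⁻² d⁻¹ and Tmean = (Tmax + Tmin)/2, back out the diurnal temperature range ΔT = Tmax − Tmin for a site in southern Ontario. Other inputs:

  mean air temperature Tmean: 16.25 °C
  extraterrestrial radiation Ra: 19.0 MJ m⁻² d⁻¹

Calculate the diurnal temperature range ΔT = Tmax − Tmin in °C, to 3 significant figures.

√ΔT = ET₀ / [0.0023 × 0.408 × Ra × (Tmean+17.8)] = 1.97 / (0.0023 × 7.7520 × 34.05) = 3.2449
ΔT = 3.2449² = 10.529 °C

10.5 °C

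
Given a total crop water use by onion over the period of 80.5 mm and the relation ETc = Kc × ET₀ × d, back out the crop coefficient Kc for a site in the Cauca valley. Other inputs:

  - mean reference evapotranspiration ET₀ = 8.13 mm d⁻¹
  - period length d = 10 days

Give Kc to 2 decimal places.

0.99

ETc = Kc × ET₀ × d  ⇒  Kc = ETc / (ET₀ × d)
Kc = 80.5 / (8.13 × 10) = 80.5 / 81.30 = 0.9902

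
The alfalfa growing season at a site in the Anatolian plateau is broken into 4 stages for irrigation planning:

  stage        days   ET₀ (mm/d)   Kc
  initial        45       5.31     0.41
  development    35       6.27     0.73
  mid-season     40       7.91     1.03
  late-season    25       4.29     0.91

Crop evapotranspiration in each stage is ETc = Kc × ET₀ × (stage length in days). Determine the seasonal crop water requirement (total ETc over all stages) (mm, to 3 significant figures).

682 mm

initial: 0.41 × 5.31 × 45 = 97.97 mm
development: 0.73 × 6.27 × 35 = 160.20 mm
mid-season: 1.03 × 7.91 × 40 = 325.89 mm
late-season: 0.91 × 4.29 × 25 = 97.60 mm
Seasonal total = 681.66 mm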